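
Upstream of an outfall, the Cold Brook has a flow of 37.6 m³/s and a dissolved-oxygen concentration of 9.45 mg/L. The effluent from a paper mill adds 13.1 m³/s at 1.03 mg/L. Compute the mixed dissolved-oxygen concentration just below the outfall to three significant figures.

7.27 mg/L

Flow-weighted mixing: C = (Q_r C_r + Q_w C_w)/(Q_r + Q_w)
= (37.6×9.45 + 13.1×1.03)/(37.6 + 13.1) = 368.8/50.70 = 7.274 mg/L.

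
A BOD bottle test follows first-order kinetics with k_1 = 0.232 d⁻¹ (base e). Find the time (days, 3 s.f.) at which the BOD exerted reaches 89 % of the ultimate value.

t ≈ 9.51 d

y/L₀ = 1 − e^(−k_1 t) = 0.89 ⇒ e^(−k_1 t) = 0.110
t = −ln(0.110) / 0.232 = 2.207 / 0.232 = 9.514 d.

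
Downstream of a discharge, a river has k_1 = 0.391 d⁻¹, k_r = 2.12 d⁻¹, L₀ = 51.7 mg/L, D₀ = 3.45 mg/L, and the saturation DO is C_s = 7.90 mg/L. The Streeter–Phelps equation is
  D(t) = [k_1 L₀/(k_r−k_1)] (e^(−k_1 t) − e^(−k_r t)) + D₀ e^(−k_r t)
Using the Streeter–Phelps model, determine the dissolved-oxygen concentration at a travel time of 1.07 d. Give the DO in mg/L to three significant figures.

k_1 L₀/(k_r−k_1) = 0.391×51.7/(2.12−0.391) = 20.21/1.729 = 11.69 mg/L.
e^(−k_1 t) = e^(−0.391×1.070) = 0.6581; e^(−k_r t) = e^(−2.12×1.070) = 0.1035.
D = 11.69 × (0.6581 − 0.1035) + 3.45 × 0.1035 = 6.485 + 0.3570 = 6.842 mg/L.
DO = C_s − D = 7.90 − 6.842 = 1.058 mg/L.

DO ≈ 1.06 mg/L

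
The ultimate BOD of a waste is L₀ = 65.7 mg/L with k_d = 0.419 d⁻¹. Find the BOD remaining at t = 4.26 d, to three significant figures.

L ≈ 11.0 mg/L

L_t = L₀ e^(−k_d t) = 65.7 × e^(−0.419×4.26) = 65.7 × 0.1678 = 11.02 mg/L.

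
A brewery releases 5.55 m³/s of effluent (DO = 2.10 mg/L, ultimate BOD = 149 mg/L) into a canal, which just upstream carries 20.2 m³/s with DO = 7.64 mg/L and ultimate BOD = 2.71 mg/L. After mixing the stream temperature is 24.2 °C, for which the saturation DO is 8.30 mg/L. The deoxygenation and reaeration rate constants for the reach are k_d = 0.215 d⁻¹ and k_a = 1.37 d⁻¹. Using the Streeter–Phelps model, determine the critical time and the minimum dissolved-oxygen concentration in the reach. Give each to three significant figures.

t_c ≈ 1.31 d; minimum DO ≈ 4.24 mg/L

Mixed DO = (20.2×7.64 + 5.55×2.10)/(20.2+5.55) = 166.0/25.75 = 6.446 mg/L.
Mixed L₀ = (20.2×2.71 + 5.55×149)/(25.75) = 881.7/25.75 = 34.24 mg/L.
Initial deficit D₀ = C_s − DO₀ = 8.30 − 6.446 = 1.854 mg/L.
t_c = (1/1.155) ln[(1.37/0.215)(1 − 1.854×1.155/(0.215×34.24))] = 0.8658 × ln(4.519) = 1.306 d.
D_c = (0.215/1.37) × 34.24 × e^(−0.215×1.306) = 0.1569 × 34.24 × 0.7552 = 4.058 mg/L.
Minimum DO = 8.30 − 4.058 = 4.242 mg/L.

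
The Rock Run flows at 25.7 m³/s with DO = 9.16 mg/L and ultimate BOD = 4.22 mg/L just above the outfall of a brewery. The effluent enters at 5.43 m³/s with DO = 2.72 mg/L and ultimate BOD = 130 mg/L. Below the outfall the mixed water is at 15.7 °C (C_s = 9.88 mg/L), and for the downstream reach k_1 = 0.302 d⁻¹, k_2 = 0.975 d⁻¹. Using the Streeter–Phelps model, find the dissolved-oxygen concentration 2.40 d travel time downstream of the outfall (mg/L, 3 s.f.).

Mixed DO = (25.7×9.16 + 5.43×2.72)/(25.7+5.43) = 250.2/31.13 = 8.037 mg/L.
Mixed L₀ = (25.7×4.22 + 5.43×130)/(31.13) = 814.4/31.13 = 26.16 mg/L.
Initial deficit D₀ = C_s − DO₀ = 9.88 − 8.037 = 1.843 mg/L.
D(2.40) = [0.302×26.16/(0.975−0.302)](e^(−0.302×2.40) − e^(−0.975×2.40)) + 1.843 e^(−0.975×2.40)
= 11.74 × (0.4844 − 0.09633) + 1.843 × 0.09633 = 4.733 mg/L.
DO = 9.88 − 4.733 = 5.147 mg/L.

DO ≈ 5.15 mg/L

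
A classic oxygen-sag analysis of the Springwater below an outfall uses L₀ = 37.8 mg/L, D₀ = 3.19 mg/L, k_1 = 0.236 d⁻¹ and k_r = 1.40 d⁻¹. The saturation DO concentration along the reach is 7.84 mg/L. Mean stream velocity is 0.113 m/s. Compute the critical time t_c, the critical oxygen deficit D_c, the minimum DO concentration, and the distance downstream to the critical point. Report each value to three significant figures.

t_c ≈ 1.07 d; D_c ≈ 4.95 mg/L; min DO ≈ 2.89 mg/L; x_c ≈ 10.4 km

t_c = [1/(k_r−k_1)] ln[(k_r/k_1)(1 − D₀(k_r−k_1)/(k_1 L₀))]
= [1/(1.40−0.236)] ln[(1.40/0.236)(1 − 3.19×1.164/(0.236×37.8))]
= (1/1.164) ln[5.932 × 0.5838] = 0.8591 × ln(3.463) = 0.8591 × 1.242 = 1.067 d.
L(t_c) = L₀ e^(−k_1 t_c) = 37.8 × 0.7774 = 29.38 mg/L, and at the critical point k_r D_c = k_1 L, so D_c = (0.236/1.40) × 29.38 = 4.953 mg/L.
Minimum DO = C_s − D_c = 7.84 − 4.953 = 2.887 mg/L.
x_c = v t_c = 0.113 m/s × 1.067 d × 86400 s/d = 10420 m ≈ 10.4 km.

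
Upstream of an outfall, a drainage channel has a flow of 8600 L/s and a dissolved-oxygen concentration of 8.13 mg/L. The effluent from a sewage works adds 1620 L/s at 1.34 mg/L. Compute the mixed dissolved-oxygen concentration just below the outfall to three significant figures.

Flow-weighted mixing: C = (Q_r C_r + Q_w C_w)/(Q_r + Q_w)
= (8600×8.13 + 1620×1.34)/(8600 + 1620) = 72090/10220 = 7.054 mg/L.

7.05 mg/L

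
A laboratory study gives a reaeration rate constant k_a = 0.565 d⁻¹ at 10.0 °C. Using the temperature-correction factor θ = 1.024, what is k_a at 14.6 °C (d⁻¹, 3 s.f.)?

k_a(T₂) = k_a(T₁) · θ^(T₂−T₁) = 0.565 × 1.024^(14.6−10.0)
= 0.565 × 1.024^4.60 = 0.565 × 1.115 = 0.6301 d⁻¹.

k_a ≈ 0.630 d⁻¹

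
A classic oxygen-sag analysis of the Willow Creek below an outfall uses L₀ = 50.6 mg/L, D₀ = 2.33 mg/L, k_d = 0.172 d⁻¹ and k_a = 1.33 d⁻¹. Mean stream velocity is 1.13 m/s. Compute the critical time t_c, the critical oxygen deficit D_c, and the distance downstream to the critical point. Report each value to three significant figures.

With k_a/k_d = 7.733 and 1 − D₀(k_a−k_d)/(k_d L₀) = 0.6900,
t_c = ln(7.733 × 0.6900) / (1.33 − 0.172) = ln(5.335) / 1.158 = 1.674/1.158 = 1.446 d.
L(t_c) = L₀ e^(−k_d t_c) = 50.6 × 0.7798 = 39.46 mg/L, and at the critical point k_a D_c = k_d L, so D_c = (0.172/1.33) × 39.46 = 5.103 mg/L.
x_c = v t_c = 1.13 m/s × 1.446 d × 86400 s/d = 141200 m ≈ 141 km.

t_c ≈ 1.45 d; D_c ≈ 5.10 mg/L; x_c ≈ 141 km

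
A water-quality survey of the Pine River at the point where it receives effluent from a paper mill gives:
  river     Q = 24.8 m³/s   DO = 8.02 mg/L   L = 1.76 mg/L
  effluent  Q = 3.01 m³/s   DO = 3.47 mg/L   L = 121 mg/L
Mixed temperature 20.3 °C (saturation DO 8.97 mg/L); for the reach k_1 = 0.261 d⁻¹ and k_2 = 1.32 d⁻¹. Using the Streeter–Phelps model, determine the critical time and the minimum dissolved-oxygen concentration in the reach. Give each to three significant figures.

Mixed DO = (24.8×8.02 + 3.01×3.47)/(24.8+3.01) = 209.3/27.81 = 7.528 mg/L.
Mixed L₀ = (24.8×1.76 + 3.01×121)/(27.81) = 407.9/27.81 = 14.67 mg/L.
Initial deficit D₀ = C_s − DO₀ = 8.97 − 7.528 = 1.442 mg/L.
t_c = (1/1.059) ln[(1.32/0.261)(1 − 1.442×1.059/(0.261×14.67))] = 0.9443 × ln(3.039) = 1.050 d.
D_c = (0.261/1.32) × 14.67 × e^(−0.261×1.050) = 0.1977 × 14.67 × 0.7604 = 2.205 mg/L.
Minimum DO = 8.97 − 2.205 = 6.765 mg/L.

t_c ≈ 1.05 d; minimum DO ≈ 6.77 mg/L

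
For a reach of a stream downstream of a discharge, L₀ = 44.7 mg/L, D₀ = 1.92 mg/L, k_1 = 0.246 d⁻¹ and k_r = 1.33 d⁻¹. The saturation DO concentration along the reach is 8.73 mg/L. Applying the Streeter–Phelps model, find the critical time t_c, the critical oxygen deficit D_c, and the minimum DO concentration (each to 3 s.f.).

t_c = [1/(k_r−k_1)] ln[(k_r/k_1)(1 − D₀(k_r−k_1)/(k_1 L₀))]
= [1/(1.33−0.246)] ln[(1.33/0.246)(1 − 1.92×1.084/(0.246×44.7))]
= (1/1.084) ln[5.407 × 0.8107] = 0.9225 × ln(4.383) = 0.9225 × 1.478 = 1.363 d.
D_c = (k_1/k_r) L₀ e^(−k_1 t_c) = (0.246/1.33) × 44.7 × e^(−0.246×1.363) = 0.1850 × 44.7 × 0.7151 = 5.912 mg/L.
Minimum DO = C_s − D_c = 8.73 − 5.912 = 2.818 mg/L.

t_c ≈ 1.36 d; D_c ≈ 5.91 mg/L; min DO ≈ 2.82 mg/L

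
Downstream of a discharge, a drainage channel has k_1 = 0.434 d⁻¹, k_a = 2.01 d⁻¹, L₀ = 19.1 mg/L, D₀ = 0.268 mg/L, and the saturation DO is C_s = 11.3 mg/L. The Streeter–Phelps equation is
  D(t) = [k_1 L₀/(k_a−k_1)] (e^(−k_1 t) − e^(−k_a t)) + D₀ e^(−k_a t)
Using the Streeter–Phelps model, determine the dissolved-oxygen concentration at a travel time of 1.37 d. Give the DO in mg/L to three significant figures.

k_1 L₀/(k_a−k_1) = 0.434×19.1/(2.01−0.434) = 8.289/1.576 = 5.260 mg/L.
e^(−k_1 t) = e^(−0.434×1.370) = 0.5518; e^(−k_a t) = e^(−2.01×1.370) = 0.06369.
D = 5.260 × (0.5518 − 0.06369) + 0.268 × 0.06369 = 2.567 + 0.01707 = 2.584 mg/L.
DO = C_s − D = 11.3 − 2.584 = 8.716 mg/L.

DO ≈ 8.72 mg/L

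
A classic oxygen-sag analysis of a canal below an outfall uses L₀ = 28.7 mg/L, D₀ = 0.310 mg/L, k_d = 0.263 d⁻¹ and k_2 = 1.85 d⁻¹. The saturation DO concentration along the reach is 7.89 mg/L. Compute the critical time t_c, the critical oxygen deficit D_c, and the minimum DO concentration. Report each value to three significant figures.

t_c ≈ 1.19 d; D_c ≈ 2.99 mg/L; min DO ≈ 4.90 mg/L

At the critical point dD/dt = 0, so k_d L₀ e^(−k_d t) = k_2 D. Substituting D(t) from the Streeter–Phelps equation and solving for t gives
t_c = ln[(k_2/k_d)(1 − D₀(k_2−k_d)/(k_d L₀))] / (k_2−k_d).
Here k_2−k_d = 1.587 d⁻¹ and 1 − D₀(k_2−k_d)/(k_d L₀) = 1 − 0.310×1.587/(0.263×28.7) = 0.9348, so
t_c = ln(7.034 × 0.9348) / 1.587 = 1.883 / 1.587 = 1.187 d.
D_c = (k_d/k_2) L₀ e^(−k_d t_c) = (0.263/1.85) × 28.7 × e^(−0.263×1.187) = 0.1422 × 28.7 × 0.7319 = 2.986 mg/L.
Minimum DO = C_s − D_c = 7.89 − 2.986 = 4.904 mg/L.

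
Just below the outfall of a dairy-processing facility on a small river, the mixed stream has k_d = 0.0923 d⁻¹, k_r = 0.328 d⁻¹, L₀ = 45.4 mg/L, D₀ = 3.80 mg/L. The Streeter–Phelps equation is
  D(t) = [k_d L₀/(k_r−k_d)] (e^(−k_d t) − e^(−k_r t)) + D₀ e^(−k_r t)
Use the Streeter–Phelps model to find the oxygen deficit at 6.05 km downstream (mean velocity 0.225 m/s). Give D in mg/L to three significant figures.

Travel time t = x/v = 6.05 km / (0.225 m/s) = 6050 m / 0.225 m/s = 26890 s = 0.3112 d.
k_d L₀/(k_r−k_d) = 0.0923×45.4/(0.328−0.0923) = 4.190/0.2357 = 17.78 mg/L.
e^(−k_d t) = e^(−0.0923×0.3112) = 0.9717; e^(−k_r t) = e^(−0.328×0.3112) = 0.9030.
D = 17.78 × (0.9717 − 0.9030) + 3.80 × 0.9030 = 1.222 + 3.431 = 4.653 mg/L.

D ≈ 4.65 mg/L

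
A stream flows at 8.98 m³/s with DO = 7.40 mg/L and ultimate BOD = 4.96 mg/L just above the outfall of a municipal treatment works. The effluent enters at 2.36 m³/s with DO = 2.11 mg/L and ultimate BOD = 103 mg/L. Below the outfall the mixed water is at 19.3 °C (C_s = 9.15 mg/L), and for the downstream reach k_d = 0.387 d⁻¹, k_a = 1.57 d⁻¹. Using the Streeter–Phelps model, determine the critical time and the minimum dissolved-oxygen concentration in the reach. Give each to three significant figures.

Mixed DO = (8.98×7.40 + 2.36×2.11)/(8.98+2.36) = 71.43/11.34 = 6.299 mg/L.
Mixed L₀ = (8.98×4.96 + 2.36×103)/(11.34) = 287.6/11.34 = 25.36 mg/L.
Initial deficit D₀ = C_s − DO₀ = 9.15 − 6.299 = 2.851 mg/L.
t_c = (1/1.183) ln[(1.57/0.387)(1 − 2.851×1.183/(0.387×25.36))] = 0.8453 × ln(2.663) = 0.8279 d.
D_c = (0.387/1.57) × 25.36 × e^(−0.387×0.8279) = 0.2465 × 25.36 × 0.7259 = 4.538 mg/L.
Minimum DO = 9.15 − 4.538 = 4.612 mg/L.

t_c ≈ 0.828 d; minimum DO ≈ 4.61 mg/L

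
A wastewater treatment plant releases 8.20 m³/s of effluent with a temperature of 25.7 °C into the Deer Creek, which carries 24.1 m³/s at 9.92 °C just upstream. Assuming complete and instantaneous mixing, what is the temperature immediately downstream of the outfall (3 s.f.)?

13.9 °C

Flow-weighted mixing: C = (Q_r C_r + Q_w C_w)/(Q_r + Q_w)
= (24.1×9.92 + 8.20×25.7)/(24.1 + 8.20) = 449.8/32.30 = 13.93 °C.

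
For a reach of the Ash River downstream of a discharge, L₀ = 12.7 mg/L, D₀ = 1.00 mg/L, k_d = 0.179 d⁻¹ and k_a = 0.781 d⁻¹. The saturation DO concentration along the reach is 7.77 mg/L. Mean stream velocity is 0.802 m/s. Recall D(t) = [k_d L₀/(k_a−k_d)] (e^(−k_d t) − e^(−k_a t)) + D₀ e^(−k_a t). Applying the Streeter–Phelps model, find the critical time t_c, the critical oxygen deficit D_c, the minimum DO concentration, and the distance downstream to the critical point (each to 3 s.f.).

t_c ≈ 1.94 d; D_c ≈ 2.06 mg/L; min DO ≈ 5.71 mg/L; x_c ≈ 134 km

With k_a/k_d = 4.363 and 1 − D₀(k_a−k_d)/(k_d L₀) = 0.7352,
t_c = ln(4.363 × 0.7352) / (0.781 − 0.179) = ln(3.208) / 0.6020 = 1.166/0.6020 = 1.936 d.
L(t_c) = L₀ e^(−k_d t_c) = 12.7 × 0.7071 = 8.980 mg/L, and at the critical point k_a D_c = k_d L, so D_c = (0.179/0.781) × 8.980 = 2.058 mg/L.
Minimum DO = C_s − D_c = 7.77 − 2.058 = 5.712 mg/L.
x_c = v t_c = 0.802 m/s × 1.936 d × 86400 s/d = 134200 m ≈ 134 km.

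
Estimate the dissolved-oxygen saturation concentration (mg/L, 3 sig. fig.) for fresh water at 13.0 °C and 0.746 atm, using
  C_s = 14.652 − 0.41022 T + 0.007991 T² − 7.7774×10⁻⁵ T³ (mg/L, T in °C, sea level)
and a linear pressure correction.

C_s ≈ 7.83 mg/L

At sea level: C_s = 14.652 − 0.41022×13.0 + 0.007991×13.0² − 7.7774×10⁻⁵×13.0³ = 10.50 mg/L.
Pressure correction: C_s' = 10.50 × 0.746 = 7.832 mg/L.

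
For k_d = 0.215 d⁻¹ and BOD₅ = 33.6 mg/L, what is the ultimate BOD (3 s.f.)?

BOD₅ = L₀(1 − e^(−5k_d)) ⇒ L₀ = BOD₅ / (1 − e^(−5×0.215))
= 33.6 / (1 − 0.3413) = 33.6 / 0.6587 = 51.01 mg/L.

L₀ ≈ 51.0 mg/L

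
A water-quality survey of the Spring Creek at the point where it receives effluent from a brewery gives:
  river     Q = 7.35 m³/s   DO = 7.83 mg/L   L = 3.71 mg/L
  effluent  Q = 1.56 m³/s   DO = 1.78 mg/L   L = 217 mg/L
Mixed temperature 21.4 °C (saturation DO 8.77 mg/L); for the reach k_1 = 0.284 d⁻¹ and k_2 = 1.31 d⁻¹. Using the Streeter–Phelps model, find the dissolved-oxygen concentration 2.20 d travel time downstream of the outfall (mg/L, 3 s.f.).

Mixed DO = (7.35×7.83 + 1.56×1.78)/(7.35+1.56) = 60.33/8.910 = 6.771 mg/L.
Mixed L₀ = (7.35×3.71 + 1.56×217)/(8.910) = 365.8/8.910 = 41.05 mg/L.
Initial deficit D₀ = C_s − DO₀ = 8.77 − 6.771 = 1.999 mg/L.
D(2.20) = [0.284×41.05/(1.31−0.284)](e^(−0.284×2.20) − e^(−1.31×2.20)) + 1.999 e^(−1.31×2.20)
= 11.36 × (0.5354 − 0.05602) + 1.999 × 0.05602 = 5.559 mg/L.
DO = 8.77 − 5.559 = 3.211 mg/L.

DO ≈ 3.21 mg/L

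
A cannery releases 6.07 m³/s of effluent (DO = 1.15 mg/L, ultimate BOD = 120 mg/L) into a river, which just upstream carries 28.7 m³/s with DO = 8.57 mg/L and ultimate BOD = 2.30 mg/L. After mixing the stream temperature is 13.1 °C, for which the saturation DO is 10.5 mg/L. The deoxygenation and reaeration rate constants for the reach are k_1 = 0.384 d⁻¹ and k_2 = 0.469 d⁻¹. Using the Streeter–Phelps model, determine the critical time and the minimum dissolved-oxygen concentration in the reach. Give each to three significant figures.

t_c ≈ 1.98 d; minimum DO ≈ 1.75 mg/L

Mixed DO = (28.7×8.57 + 6.07×1.15)/(28.7+6.07) = 252.9/34.77 = 7.275 mg/L.
Mixed L₀ = (28.7×2.30 + 6.07×120)/(34.77) = 794.4/34.77 = 22.85 mg/L.
Initial deficit D₀ = C_s − DO₀ = 10.5 − 7.275 = 3.225 mg/L.
t_c = (1/0.08500) ln[(0.469/0.384)(1 − 3.225×0.08500/(0.384×22.85))] = 11.76 × ln(1.183) = 1.979 d.
D_c = (0.384/0.469) × 22.85 × e^(−0.384×1.979) = 0.8188 × 22.85 × 0.4677 = 8.749 mg/L.
Minimum DO = 10.5 − 8.749 = 1.751 mg/L.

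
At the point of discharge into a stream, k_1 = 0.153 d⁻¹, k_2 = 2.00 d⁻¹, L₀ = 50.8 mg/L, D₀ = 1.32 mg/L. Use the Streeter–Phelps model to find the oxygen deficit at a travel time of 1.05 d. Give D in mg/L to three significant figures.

k_1 L₀/(k_2−k_1) = 0.153×50.8/(2.00−0.153) = 7.772/1.847 = 4.208 mg/L.
e^(−k_1 t) = e^(−0.153×1.050) = 0.8516; e^(−k_2 t) = e^(−2.00×1.050) = 0.1225.
D = 4.208 × (0.8516 − 0.1225) + 1.32 × 0.1225 = 3.068 + 0.1616 = 3.230 mg/L.

D ≈ 3.23 mg/L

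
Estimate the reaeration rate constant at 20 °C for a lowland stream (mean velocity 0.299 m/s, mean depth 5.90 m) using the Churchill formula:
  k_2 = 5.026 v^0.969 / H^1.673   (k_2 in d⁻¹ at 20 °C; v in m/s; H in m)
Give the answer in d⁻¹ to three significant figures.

k_2 ≈ 0.0801 d⁻¹

k_2 = 5.026 × 0.299^0.969 / 5.90^1.673 = 5.026 × 0.3104 / 19.48 = 0.08008 d⁻¹.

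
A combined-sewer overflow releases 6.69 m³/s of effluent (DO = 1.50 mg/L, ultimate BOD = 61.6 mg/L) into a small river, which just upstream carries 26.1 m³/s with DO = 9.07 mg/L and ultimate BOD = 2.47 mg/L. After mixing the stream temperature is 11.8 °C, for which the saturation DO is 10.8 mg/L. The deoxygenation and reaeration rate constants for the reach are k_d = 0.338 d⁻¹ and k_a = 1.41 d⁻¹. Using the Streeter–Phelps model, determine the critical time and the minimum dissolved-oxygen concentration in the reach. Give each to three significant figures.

Mixed DO = (26.1×9.07 + 6.69×1.50)/(26.1+6.69) = 246.8/32.79 = 7.526 mg/L.
Mixed L₀ = (26.1×2.47 + 6.69×61.6)/(32.79) = 476.6/32.79 = 14.53 mg/L.
Initial deficit D₀ = C_s − DO₀ = 10.8 − 7.526 = 3.274 mg/L.
t_c = (1/1.072) ln[(1.41/0.338)(1 − 3.274×1.072/(0.338×14.53))] = 0.9328 × ln(1.191) = 0.1629 d.
D_c = (0.338/1.41) × 14.53 × e^(−0.338×0.1629) = 0.2397 × 14.53 × 0.9464 = 3.297 mg/L.
Minimum DO = 10.8 − 3.297 = 7.503 mg/L.

t_c ≈ 0.163 d; minimum DO ≈ 7.50 mg/L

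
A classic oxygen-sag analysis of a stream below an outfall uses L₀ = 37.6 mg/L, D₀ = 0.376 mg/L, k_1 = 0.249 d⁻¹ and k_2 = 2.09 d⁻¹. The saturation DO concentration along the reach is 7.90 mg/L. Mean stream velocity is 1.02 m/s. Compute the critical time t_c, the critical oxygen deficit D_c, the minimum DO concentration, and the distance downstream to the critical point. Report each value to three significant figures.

t_c ≈ 1.11 d; D_c ≈ 3.39 mg/L; min DO ≈ 4.51 mg/L; x_c ≈ 98.2 km

With k_2/k_1 = 8.394 and 1 − D₀(k_2−k_1)/(k_1 L₀) = 0.9261,
t_c = ln(8.394 × 0.9261) / (2.09 − 0.249) = ln(7.773) / 1.841 = 2.051/1.841 = 1.114 d.
L(t_c) = L₀ e^(−k_1 t_c) = 37.6 × 0.7578 = 28.49 mg/L, and at the critical point k_2 D_c = k_1 L, so D_c = (0.249/2.09) × 28.49 = 3.395 mg/L.
Minimum DO = C_s − D_c = 7.90 − 3.395 = 4.505 mg/L.
x_c = v t_c = 1.02 m/s × 1.114 d × 86400 s/d = 98160 m ≈ 98.2 km.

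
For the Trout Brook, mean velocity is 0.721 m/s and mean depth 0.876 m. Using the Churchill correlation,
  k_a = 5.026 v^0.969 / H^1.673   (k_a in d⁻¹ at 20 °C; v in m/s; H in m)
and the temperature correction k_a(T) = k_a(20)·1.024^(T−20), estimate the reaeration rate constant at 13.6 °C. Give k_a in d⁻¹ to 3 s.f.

k_a ≈ 3.92 d⁻¹

k_a(20) = 5.026 × 0.721^0.969 / 0.876^1.673 = 5.026 × 0.7283 / 0.8013 = 4.568 d⁻¹.
k_a(13.6) = 4.568 × 1.024^(13.6−20) = 4.568 × 0.8592 = 3.925 d⁻¹.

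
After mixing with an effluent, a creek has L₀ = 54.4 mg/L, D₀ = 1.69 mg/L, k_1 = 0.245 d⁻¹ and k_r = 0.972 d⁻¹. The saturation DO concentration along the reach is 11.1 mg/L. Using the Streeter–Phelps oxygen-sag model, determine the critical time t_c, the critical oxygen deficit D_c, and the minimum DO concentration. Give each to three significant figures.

t_c = [1/(k_r−k_1)] ln[(k_r/k_1)(1 − D₀(k_r−k_1)/(k_1 L₀))]
= [1/(0.972−0.245)] ln[(0.972/0.245)(1 − 1.69×0.7270/(0.245×54.4))]
= (1/0.7270) ln[3.967 × 0.9078] = 1.376 × ln(3.602) = 1.376 × 1.281 = 1.763 d.
L(t_c) = L₀ e^(−k_1 t_c) = 54.4 × 0.6493 = 35.32 mg/L, and at the critical point k_r D_c = k_1 L, so D_c = (0.245/0.972) × 35.32 = 8.903 mg/L.
Minimum DO = C_s − D_c = 11.1 − 8.903 = 2.197 mg/L.

t_c ≈ 1.76 d; D_c ≈ 8.90 mg/L; min DO ≈ 2.20 mg/L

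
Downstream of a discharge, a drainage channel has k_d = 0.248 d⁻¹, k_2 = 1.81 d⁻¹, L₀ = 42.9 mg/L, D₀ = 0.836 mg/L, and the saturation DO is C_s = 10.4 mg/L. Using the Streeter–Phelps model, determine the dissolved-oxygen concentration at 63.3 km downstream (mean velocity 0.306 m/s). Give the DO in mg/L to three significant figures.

Travel time t = x/v = 63.3 km / (0.306 m/s) = 63300 m / 0.306 m/s = 206900 s = 2.394 d.
k_d L₀/(k_2−k_d) = 0.248×42.9/(1.81−0.248) = 10.64/1.562 = 6.811 mg/L.
e^(−k_d t) = e^(−0.248×2.394) = 0.5522; e^(−k_2 t) = e^(−1.81×2.394) = 0.01312.
D = 6.811 × (0.5522 − 0.01312) + 0.836 × 0.01312 = 3.672 + 0.01097 = 3.683 mg/L.
DO = C_s − D = 10.4 − 3.683 = 6.717 mg/L.

DO ≈ 6.72 mg/L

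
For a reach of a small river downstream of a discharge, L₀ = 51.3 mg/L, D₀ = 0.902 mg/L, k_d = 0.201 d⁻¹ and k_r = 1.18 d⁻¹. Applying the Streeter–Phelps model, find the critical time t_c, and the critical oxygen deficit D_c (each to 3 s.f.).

t_c ≈ 1.72 d; D_c ≈ 6.19 mg/L

With k_r/k_d = 5.871 and 1 − D₀(k_r−k_d)/(k_d L₀) = 0.9144,
t_c = ln(5.871 × 0.9144) / (1.18 − 0.201) = ln(5.368) / 0.9790 = 1.680/0.9790 = 1.716 d.
D_c = (k_d/k_r) L₀ e^(−k_d t_c) = (0.201/1.18) × 51.3 × e^(−0.201×1.716) = 0.1703 × 51.3 × 0.7082 = 6.189 mg/L.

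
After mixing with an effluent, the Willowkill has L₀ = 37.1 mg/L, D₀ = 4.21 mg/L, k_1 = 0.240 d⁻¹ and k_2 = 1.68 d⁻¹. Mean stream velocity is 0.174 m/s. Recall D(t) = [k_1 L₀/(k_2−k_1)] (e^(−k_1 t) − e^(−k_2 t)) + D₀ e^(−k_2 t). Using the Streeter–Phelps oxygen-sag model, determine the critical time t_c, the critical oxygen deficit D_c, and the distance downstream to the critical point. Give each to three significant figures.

t_c = [1/(k_2−k_1)] ln[(k_2/k_1)(1 − D₀(k_2−k_1)/(k_1 L₀))]
= [1/(1.68−0.240)] ln[(1.68/0.240)(1 − 4.21×1.440/(0.240×37.1))]
= (1/1.440) ln[7.000 × 0.3191] = 0.6944 × ln(2.234) = 0.6944 × 0.8038 = 0.5582 d.
D_c = (k_1/k_2) L₀ e^(−k_1 t_c) = (0.240/1.68) × 37.1 × e^(−0.240×0.5582) = 0.1429 × 37.1 × 0.8746 = 4.635 mg/L.
x_c = v t_c = 0.174 m/s × 0.5582 d × 86400 s/d = 8391 m ≈ 8.39 km.

t_c ≈ 0.558 d; D_c ≈ 4.64 mg/L; x_c ≈ 8.39 km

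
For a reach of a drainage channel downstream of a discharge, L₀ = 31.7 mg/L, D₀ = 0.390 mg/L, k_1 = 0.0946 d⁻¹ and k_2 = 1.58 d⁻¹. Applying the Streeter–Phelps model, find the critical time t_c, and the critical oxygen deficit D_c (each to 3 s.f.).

With k_2/k_1 = 16.70 and 1 − D₀(k_2−k_1)/(k_1 L₀) = 0.8068,
t_c = ln(16.70 × 0.8068) / (1.58 − 0.0946) = ln(13.48) / 1.485 = 2.601/1.485 = 1.751 d.
L(t_c) = L₀ e^(−k_1 t_c) = 31.7 × 0.8474 = 26.86 mg/L, and at the critical point k_2 D_c = k_1 L, so D_c = (0.0946/1.58) × 26.86 = 1.608 mg/L.

t_c ≈ 1.75 d; D_c ≈ 1.61 mg/L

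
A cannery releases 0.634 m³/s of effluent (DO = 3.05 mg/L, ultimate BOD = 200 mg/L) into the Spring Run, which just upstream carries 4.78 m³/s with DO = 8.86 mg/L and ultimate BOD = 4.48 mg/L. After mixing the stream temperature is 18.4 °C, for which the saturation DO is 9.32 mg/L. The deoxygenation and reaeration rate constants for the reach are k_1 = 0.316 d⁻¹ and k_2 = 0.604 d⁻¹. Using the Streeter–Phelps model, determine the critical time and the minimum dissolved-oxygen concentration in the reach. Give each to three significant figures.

t_c ≈ 2.12 d; minimum DO ≈ 1.98 mg/L

Mixed DO = (4.78×8.86 + 0.634×3.05)/(4.78+0.634) = 44.28/5.414 = 8.180 mg/L.
Mixed L₀ = (4.78×4.48 + 0.634×200)/(5.414) = 148.2/5.414 = 27.38 mg/L.
Initial deficit D₀ = C_s − DO₀ = 9.32 − 8.180 = 1.140 mg/L.
t_c = (1/0.2880) ln[(0.604/0.316)(1 − 1.140×0.2880/(0.316×27.38))] = 3.472 × ln(1.839) = 2.115 d.
D_c = (0.316/0.604) × 27.38 × e^(−0.316×2.115) = 0.5232 × 27.38 × 0.5126 = 7.341 mg/L.
Minimum DO = 9.32 − 7.341 = 1.979 mg/L.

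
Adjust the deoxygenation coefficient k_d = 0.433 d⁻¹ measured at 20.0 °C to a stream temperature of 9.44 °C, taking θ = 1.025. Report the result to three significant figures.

k_d(T₂) = k_d(T₁) · θ^(T₂−T₁) = 0.433 × 1.025^(9.44−20.0)
= 0.433 × 1.025^-10.6 = 0.433 × 0.7705 = 0.3336 d⁻¹.

k_d ≈ 0.334 d⁻¹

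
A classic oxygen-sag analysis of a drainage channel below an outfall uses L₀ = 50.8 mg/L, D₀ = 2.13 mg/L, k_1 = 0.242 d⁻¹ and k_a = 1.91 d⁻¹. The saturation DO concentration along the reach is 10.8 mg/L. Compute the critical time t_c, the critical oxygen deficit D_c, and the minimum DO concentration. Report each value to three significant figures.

With k_a/k_1 = 7.893 and 1 − D₀(k_a−k_1)/(k_1 L₀) = 0.7110,
t_c = ln(7.893 × 0.7110) / (1.91 − 0.242) = ln(5.612) / 1.668 = 1.725/1.668 = 1.034 d.
D_c = (k_1/k_a) L₀ e^(−k_1 t_c) = (0.242/1.91) × 50.8 × e^(−0.242×1.034) = 0.1267 × 50.8 × 0.7786 = 5.011 mg/L.
Minimum DO = C_s − D_c = 10.8 − 5.011 = 5.789 mg/L.

t_c ≈ 1.03 d; D_c ≈ 5.01 mg/L; min DO ≈ 5.79 mg/L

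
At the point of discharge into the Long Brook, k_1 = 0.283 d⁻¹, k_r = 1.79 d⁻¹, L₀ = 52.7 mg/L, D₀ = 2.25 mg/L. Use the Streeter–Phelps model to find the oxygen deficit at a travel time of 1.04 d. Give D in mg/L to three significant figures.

D ≈ 6.18 mg/L

k_1 L₀/(k_r−k_1) = 0.283×52.7/(1.79−0.283) = 14.91/1.507 = 9.897 mg/L.
e^(−k_1 t) = e^(−0.283×1.040) = 0.7450; e^(−k_r t) = e^(−1.79×1.040) = 0.1554.
D = 9.897 × (0.7450 − 0.1554) + 2.25 × 0.1554 = 5.835 + 0.3497 = 6.185 mg/L.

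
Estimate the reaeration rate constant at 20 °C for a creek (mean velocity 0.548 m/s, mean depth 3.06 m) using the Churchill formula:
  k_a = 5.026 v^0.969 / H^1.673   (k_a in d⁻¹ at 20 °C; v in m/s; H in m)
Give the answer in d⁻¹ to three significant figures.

k_a = 5.026 × 0.548^0.969 / 3.06^1.673 = 5.026 × 0.5583 / 6.495 = 0.4320 d⁻¹.

k_a ≈ 0.432 d⁻¹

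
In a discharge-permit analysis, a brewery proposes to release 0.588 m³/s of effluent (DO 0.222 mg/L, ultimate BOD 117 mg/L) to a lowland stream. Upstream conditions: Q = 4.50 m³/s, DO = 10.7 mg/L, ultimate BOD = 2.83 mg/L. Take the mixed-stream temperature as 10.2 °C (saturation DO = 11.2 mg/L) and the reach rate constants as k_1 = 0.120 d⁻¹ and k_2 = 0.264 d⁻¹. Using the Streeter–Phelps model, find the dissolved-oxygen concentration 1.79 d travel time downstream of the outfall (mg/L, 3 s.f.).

DO ≈ 7.69 mg/L

Mixed DO = (4.50×10.7 + 0.588×0.222)/(4.50+0.588) = 48.28/5.088 = 9.489 mg/L.
Mixed L₀ = (4.50×2.83 + 0.588×117)/(5.088) = 81.53/5.088 = 16.02 mg/L.
Initial deficit D₀ = C_s − DO₀ = 11.2 − 9.489 = 1.711 mg/L.
D(1.79) = [0.120×16.02/(0.264−0.120)](e^(−0.120×1.79) − e^(−0.264×1.79)) + 1.711 e^(−0.264×1.79)
= 13.35 × (0.8067 − 0.6234) + 1.711 × 0.6234 = 3.514 mg/L.
DO = 11.2 − 3.514 = 7.686 mg/L.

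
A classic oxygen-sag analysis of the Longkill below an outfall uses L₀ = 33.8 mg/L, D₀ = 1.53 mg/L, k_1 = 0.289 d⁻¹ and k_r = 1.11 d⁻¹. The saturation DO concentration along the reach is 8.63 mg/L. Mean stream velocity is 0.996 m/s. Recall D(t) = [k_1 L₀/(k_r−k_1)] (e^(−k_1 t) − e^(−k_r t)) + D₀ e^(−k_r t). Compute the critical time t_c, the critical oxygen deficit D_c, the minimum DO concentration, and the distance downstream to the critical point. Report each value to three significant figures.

t_c ≈ 1.47 d; D_c ≈ 5.75 mg/L; min DO ≈ 2.88 mg/L; x_c ≈ 127 km

At the critical point dD/dt = 0, so k_1 L₀ e^(−k_1 t) = k_r D. Substituting D(t) from the Streeter–Phelps equation and solving for t gives
t_c = ln[(k_r/k_1)(1 − D₀(k_r−k_1)/(k_1 L₀))] / (k_r−k_1).
Here k_r−k_1 = 0.8210 d⁻¹ and 1 − D₀(k_r−k_1)/(k_1 L₀) = 1 − 1.53×0.8210/(0.289×33.8) = 0.8714, so
t_c = ln(3.841 × 0.8714) / 0.8210 = 1.208 / 0.8210 = 1.471 d.
L(t_c) = L₀ e^(−k_1 t_c) = 33.8 × 0.6536 = 22.09 mg/L, and at the critical point k_r D_c = k_1 L, so D_c = (0.289/1.11) × 22.09 = 5.752 mg/L.
Minimum DO = C_s − D_c = 8.63 − 5.752 = 2.878 mg/L.
x_c = v t_c = 0.996 m/s × 1.471 d × 86400 s/d = 126600 m ≈ 127 km.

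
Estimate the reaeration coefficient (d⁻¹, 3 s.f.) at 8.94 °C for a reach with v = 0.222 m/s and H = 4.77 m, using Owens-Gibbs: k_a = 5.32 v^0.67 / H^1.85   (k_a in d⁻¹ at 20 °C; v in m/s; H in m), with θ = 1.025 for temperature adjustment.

k_a ≈ 0.0821 d⁻¹

k_a(20) = 5.32 × 0.222^0.67 / 4.77^1.85 = 5.32 × 0.3648 / 18.00 = 0.1078 d⁻¹.
k_a(8.94) = 0.1078 × 1.025^(8.94−20) = 0.1078 × 0.7610 = 0.08205 d⁻¹.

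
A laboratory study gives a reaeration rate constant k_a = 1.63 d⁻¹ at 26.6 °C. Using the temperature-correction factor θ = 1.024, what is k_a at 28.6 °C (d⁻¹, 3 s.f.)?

k_a(T₂) = k_a(T₁) · θ^(T₂−T₁) = 1.63 × 1.024^(28.6−26.6)
= 1.63 × 1.024^2.00 = 1.63 × 1.049 = 1.709 d⁻¹.

k_a ≈ 1.71 d⁻¹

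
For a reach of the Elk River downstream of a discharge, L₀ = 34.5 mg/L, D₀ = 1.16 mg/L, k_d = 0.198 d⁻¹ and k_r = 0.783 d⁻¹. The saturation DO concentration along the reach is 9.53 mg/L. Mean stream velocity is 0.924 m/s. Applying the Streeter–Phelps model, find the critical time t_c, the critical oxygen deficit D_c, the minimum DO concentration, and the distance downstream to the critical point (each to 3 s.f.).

t_c ≈ 2.17 d; D_c ≈ 5.68 mg/L; min DO ≈ 3.85 mg/L; x_c ≈ 173 km

At the critical point dD/dt = 0, so k_d L₀ e^(−k_d t) = k_r D. Substituting D(t) from the Streeter–Phelps equation and solving for t gives
t_c = ln[(k_r/k_d)(1 − D₀(k_r−k_d)/(k_d L₀))] / (k_r−k_d).
Here k_r−k_d = 0.5850 d⁻¹ and 1 − D₀(k_r−k_d)/(k_d L₀) = 1 − 1.16×0.5850/(0.198×34.5) = 0.9007, so
t_c = ln(3.955 × 0.9007) / 0.5850 = 1.270 / 0.5850 = 2.171 d.
D_c = (k_d/k_r) L₀ e^(−k_d t_c) = (0.198/0.783) × 34.5 × e^(−0.198×2.171) = 0.2529 × 34.5 × 0.6506 = 5.676 mg/L.
Minimum DO = C_s − D_c = 9.53 − 5.676 = 3.854 mg/L.
x_c = v t_c = 0.924 m/s × 2.171 d × 86400 s/d = 173300 m ≈ 173 km.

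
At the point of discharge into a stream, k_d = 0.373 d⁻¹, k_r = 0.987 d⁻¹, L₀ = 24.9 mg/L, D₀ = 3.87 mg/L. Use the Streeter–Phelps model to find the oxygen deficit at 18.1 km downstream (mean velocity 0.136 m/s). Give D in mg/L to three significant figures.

Travel time t = x/v = 18.1 km / (0.136 m/s) = 18100 m / 0.136 m/s = 133100 s = 1.540 d.
k_d L₀/(k_r−k_d) = 0.373×24.9/(0.987−0.373) = 9.288/0.6140 = 15.13 mg/L.
e^(−k_d t) = e^(−0.373×1.540) = 0.5630; e^(−k_r t) = e^(−0.987×1.540) = 0.2186.
D = 15.13 × (0.5630 − 0.2186) + 3.87 × 0.2186 = 5.208 + 0.8461 = 6.054 mg/L.

D ≈ 6.05 mg/L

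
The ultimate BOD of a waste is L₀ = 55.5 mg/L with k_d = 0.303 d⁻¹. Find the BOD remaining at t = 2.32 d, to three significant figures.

L ≈ 27.5 mg/L

L_t = L₀ e^(−k_d t) = 55.5 × e^(−0.303×2.32) = 55.5 × 0.4951 = 27.48 mg/L.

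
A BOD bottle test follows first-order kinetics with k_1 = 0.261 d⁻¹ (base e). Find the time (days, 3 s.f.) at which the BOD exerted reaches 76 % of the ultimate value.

t ≈ 5.47 d

y/L₀ = 1 − e^(−k_1 t) = 0.76 ⇒ e^(−k_1 t) = 0.240
t = −ln(0.240) / 0.261 = 1.427 / 0.261 = 5.468 d.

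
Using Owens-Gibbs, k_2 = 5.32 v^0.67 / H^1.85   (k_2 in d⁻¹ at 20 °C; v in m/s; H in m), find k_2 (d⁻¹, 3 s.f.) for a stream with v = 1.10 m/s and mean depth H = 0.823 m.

k_2 ≈ 8.13 d⁻¹

k_2 = 5.32 × 1.10^0.67 / 0.823^1.85 = 5.32 × 1.066 / 0.6974 = 8.131 d⁻¹.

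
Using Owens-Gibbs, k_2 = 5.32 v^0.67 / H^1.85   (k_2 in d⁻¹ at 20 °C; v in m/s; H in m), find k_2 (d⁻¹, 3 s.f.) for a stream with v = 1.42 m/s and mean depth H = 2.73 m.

k_2 = 5.32 × 1.42^0.67 / 2.73^1.85 = 5.32 × 1.265 / 6.411 = 1.050 d⁻¹.

k_2 ≈ 1.05 d⁻¹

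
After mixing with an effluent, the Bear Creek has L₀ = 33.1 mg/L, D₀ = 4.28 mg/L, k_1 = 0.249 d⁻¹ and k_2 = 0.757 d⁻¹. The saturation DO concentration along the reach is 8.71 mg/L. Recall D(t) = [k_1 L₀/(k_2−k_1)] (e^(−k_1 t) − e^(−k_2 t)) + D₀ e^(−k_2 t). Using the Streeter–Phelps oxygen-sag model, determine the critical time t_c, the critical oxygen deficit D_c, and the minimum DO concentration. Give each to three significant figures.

t_c ≈ 1.59 d; D_c ≈ 7.34 mg/L; min DO ≈ 1.37 mg/L

t_c = [1/(k_2−k_1)] ln[(k_2/k_1)(1 − D₀(k_2−k_1)/(k_1 L₀))]
= [1/(0.757−0.249)] ln[(0.757/0.249)(1 − 4.28×0.5080/(0.249×33.1))]
= (1/0.5080) ln[3.040 × 0.7362] = 1.969 × ln(2.238) = 1.969 × 0.8057 = 1.586 d.
L(t_c) = L₀ e^(−k_1 t_c) = 33.1 × 0.6737 = 22.30 mg/L, and at the critical point k_2 D_c = k_1 L, so D_c = (0.249/0.757) × 22.30 = 7.336 mg/L.
Minimum DO = C_s − D_c = 8.71 − 7.336 = 1.374 mg/L.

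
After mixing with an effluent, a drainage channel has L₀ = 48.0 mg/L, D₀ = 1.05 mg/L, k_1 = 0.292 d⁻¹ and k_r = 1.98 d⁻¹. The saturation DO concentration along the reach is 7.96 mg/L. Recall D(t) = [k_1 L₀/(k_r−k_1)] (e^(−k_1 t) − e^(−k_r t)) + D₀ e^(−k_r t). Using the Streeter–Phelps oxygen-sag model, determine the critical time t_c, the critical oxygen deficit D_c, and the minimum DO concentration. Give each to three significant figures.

t_c ≈ 1.05 d; D_c ≈ 5.20 mg/L; min DO ≈ 2.76 mg/L

t_c = [1/(k_r−k_1)] ln[(k_r/k_1)(1 − D₀(k_r−k_1)/(k_1 L₀))]
= [1/(1.98−0.292)] ln[(1.98/0.292)(1 − 1.05×1.688/(0.292×48.0))]
= (1/1.688) ln[6.781 × 0.8735] = 0.5924 × ln(5.923) = 0.5924 × 1.779 = 1.054 d.
D_c = (k_1/k_r) L₀ e^(−k_1 t_c) = (0.292/1.98) × 48.0 × e^(−0.292×1.054) = 0.1475 × 48.0 × 0.7351 = 5.204 mg/L.
Minimum DO = C_s − D_c = 7.96 − 5.204 = 2.756 mg/L.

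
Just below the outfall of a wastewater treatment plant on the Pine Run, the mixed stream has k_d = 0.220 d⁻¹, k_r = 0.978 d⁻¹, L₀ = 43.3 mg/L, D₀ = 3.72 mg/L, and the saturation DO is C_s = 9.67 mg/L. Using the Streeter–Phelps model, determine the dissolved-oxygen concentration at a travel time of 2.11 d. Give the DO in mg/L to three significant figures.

k_d L₀/(k_r−k_d) = 0.220×43.3/(0.978−0.220) = 9.526/0.7580 = 12.57 mg/L.
e^(−k_d t) = e^(−0.220×2.110) = 0.6286; e^(−k_r t) = e^(−0.978×2.110) = 0.1270.
D = 12.57 × (0.6286 − 0.1270) + 3.72 × 0.1270 = 6.304 + 0.4724 = 6.777 mg/L.
DO = C_s − D = 9.67 − 6.777 = 2.893 mg/L.

DO ≈ 2.89 mg/L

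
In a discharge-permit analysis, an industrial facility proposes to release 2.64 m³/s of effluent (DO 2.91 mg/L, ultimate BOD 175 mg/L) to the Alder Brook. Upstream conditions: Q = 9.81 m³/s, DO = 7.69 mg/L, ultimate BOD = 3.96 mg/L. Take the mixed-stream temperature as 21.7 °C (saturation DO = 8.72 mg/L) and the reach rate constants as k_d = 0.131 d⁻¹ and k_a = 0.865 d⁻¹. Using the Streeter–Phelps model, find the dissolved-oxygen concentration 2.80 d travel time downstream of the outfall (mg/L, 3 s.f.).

Mixed DO = (9.81×7.69 + 2.64×2.91)/(9.81+2.64) = 83.12/12.45 = 6.676 mg/L.
Mixed L₀ = (9.81×3.96 + 2.64×175)/(12.45) = 500.8/12.45 = 40.23 mg/L.
Initial deficit D₀ = C_s − DO₀ = 8.72 − 6.676 = 2.044 mg/L.
D(2.80) = [0.131×40.23/(0.865−0.131)](e^(−0.131×2.80) − e^(−0.865×2.80)) + 2.044 e^(−0.865×2.80)
= 7.180 × (0.6929 − 0.08874) + 2.044 × 0.08874 = 4.519 mg/L.
DO = 8.72 − 4.519 = 4.201 mg/L.

DO ≈ 4.20 mg/L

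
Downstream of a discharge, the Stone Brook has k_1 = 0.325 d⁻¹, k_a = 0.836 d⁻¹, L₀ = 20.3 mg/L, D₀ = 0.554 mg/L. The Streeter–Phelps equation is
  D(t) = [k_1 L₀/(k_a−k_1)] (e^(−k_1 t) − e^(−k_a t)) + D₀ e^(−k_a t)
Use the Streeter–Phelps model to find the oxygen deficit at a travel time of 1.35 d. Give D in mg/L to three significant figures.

k_1 L₀/(k_a−k_1) = 0.325×20.3/(0.836−0.325) = 6.598/0.5110 = 12.91 mg/L.
e^(−k_1 t) = e^(−0.325×1.350) = 0.6448; e^(−k_a t) = e^(−0.836×1.350) = 0.3235.
D = 12.91 × (0.6448 − 0.3235) + 0.554 × 0.3235 = 4.149 + 0.1792 = 4.328 mg/L.

D ≈ 4.33 mg/L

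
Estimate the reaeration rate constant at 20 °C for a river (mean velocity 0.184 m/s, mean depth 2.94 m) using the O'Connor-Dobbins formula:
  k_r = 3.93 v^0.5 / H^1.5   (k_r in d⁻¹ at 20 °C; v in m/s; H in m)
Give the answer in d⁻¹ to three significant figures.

k_r ≈ 0.334 d⁻¹

k_r = 3.93 × 0.184^0.5 / 2.94^1.5 = 3.93 × 0.4290 / 5.041 = 0.3344 d⁻¹.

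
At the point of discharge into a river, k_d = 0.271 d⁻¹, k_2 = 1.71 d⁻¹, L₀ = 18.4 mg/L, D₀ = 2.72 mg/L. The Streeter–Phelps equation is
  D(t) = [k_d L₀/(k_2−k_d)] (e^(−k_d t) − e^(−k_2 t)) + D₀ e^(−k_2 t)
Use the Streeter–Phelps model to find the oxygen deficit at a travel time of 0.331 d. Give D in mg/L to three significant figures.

D ≈ 2.74 mg/L

k_d L₀/(k_2−k_d) = 0.271×18.4/(1.71−0.271) = 4.986/1.439 = 3.465 mg/L.
e^(−k_d t) = e^(−0.271×0.3310) = 0.9142; e^(−k_2 t) = e^(−1.71×0.3310) = 0.5678.
D = 3.465 × (0.9142 − 0.5678) + 2.72 × 0.5678 = 1.200 + 1.544 = 2.745 mg/L.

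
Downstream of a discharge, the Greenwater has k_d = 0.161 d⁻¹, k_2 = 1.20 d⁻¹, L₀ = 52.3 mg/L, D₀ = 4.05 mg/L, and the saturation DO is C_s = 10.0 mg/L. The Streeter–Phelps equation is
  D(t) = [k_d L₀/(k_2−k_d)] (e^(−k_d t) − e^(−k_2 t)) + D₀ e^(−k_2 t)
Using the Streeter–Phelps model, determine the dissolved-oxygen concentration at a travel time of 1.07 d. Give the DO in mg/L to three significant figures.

DO ≈ 4.30 mg/L

k_d L₀/(k_2−k_d) = 0.161×52.3/(1.20−0.161) = 8.420/1.039 = 8.104 mg/L.
e^(−k_d t) = e^(−0.161×1.070) = 0.8418; e^(−k_2 t) = e^(−1.20×1.070) = 0.2769.
D = 8.104 × (0.8418 − 0.2769) + 4.05 × 0.2769 = 4.577 + 1.122 = 5.699 mg/L.
DO = C_s − D = 10.0 − 5.699 = 4.301 mg/L.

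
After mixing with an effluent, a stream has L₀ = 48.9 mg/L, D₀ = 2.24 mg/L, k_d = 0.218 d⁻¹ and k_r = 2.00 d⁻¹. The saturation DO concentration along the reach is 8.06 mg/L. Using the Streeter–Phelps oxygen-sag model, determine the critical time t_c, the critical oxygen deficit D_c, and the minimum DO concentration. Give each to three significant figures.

At the critical point dD/dt = 0, so k_d L₀ e^(−k_d t) = k_r D. Substituting D(t) from the Streeter–Phelps equation and solving for t gives
t_c = ln[(k_r/k_d)(1 − D₀(k_r−k_d)/(k_d L₀))] / (k_r−k_d).
Here k_r−k_d = 1.782 d⁻¹ and 1 − D₀(k_r−k_d)/(k_d L₀) = 1 − 2.24×1.782/(0.218×48.9) = 0.6256, so
t_c = ln(9.174 × 0.6256) / 1.782 = 1.747 / 1.782 = 0.9805 d.
L(t_c) = L₀ e^(−k_d t_c) = 48.9 × 0.8075 = 39.49 mg/L, and at the critical point k_r D_c = k_d L, so D_c = (0.218/2.00) × 39.49 = 4.304 mg/L.
Minimum DO = C_s − D_c = 8.06 − 4.304 = 3.756 mg/L.

t_c ≈ 0.981 d; D_c ≈ 4.30 mg/L; min DO ≈ 3.76 mg/L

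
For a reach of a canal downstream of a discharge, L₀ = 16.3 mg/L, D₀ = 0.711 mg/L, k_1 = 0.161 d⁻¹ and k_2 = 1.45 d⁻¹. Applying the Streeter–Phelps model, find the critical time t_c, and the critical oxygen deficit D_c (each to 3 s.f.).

t_c ≈ 1.37 d; D_c ≈ 1.45 mg/L

At the critical point dD/dt = 0, so k_1 L₀ e^(−k_1 t) = k_2 D. Substituting D(t) from the Streeter–Phelps equation and solving for t gives
t_c = ln[(k_2/k_1)(1 − D₀(k_2−k_1)/(k_1 L₀))] / (k_2−k_1).
Here k_2−k_1 = 1.289 d⁻¹ and 1 − D₀(k_2−k_1)/(k_1 L₀) = 1 − 0.711×1.289/(0.161×16.3) = 0.6508, so
t_c = ln(9.006 × 0.6508) / 1.289 = 1.768 / 1.289 = 1.372 d.
D_c = (k_1/k_2) L₀ e^(−k_1 t_c) = (0.161/1.45) × 16.3 × e^(−0.161×1.372) = 0.1110 × 16.3 × 0.8018 = 1.451 mg/L.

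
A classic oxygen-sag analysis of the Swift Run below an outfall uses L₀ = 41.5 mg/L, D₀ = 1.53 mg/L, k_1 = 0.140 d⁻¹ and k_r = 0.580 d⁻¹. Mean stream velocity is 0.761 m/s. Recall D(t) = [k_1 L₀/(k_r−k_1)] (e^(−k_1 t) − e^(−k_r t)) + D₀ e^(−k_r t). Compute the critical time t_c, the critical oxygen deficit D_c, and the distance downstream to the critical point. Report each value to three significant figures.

t_c ≈ 2.95 d; D_c ≈ 6.63 mg/L; x_c ≈ 194 km

At the critical point dD/dt = 0, so k_1 L₀ e^(−k_1 t) = k_r D. Substituting D(t) from the Streeter–Phelps equation and solving for t gives
t_c = ln[(k_r/k_1)(1 − D₀(k_r−k_1)/(k_1 L₀))] / (k_r−k_1).
Here k_r−k_1 = 0.4400 d⁻¹ and 1 − D₀(k_r−k_1)/(k_1 L₀) = 1 − 1.53×0.4400/(0.140×41.5) = 0.8841, so
t_c = ln(4.143 × 0.8841) / 0.4400 = 1.298 / 0.4400 = 2.951 d.
L(t_c) = L₀ e^(−k_1 t_c) = 41.5 × 0.6616 = 27.46 mg/L, and at the critical point k_r D_c = k_1 L, so D_c = (0.140/0.580) × 27.46 = 6.628 mg/L.
x_c = v t_c = 0.761 m/s × 2.951 d × 86400 s/d = 194000 m ≈ 194 km.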